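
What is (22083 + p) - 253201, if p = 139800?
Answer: -91318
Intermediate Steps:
(22083 + p) - 253201 = (22083 + 139800) - 253201 = 161883 - 253201 = -91318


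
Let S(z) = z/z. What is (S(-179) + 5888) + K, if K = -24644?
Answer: -18755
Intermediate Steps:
S(z) = 1
(S(-179) + 5888) + K = (1 + 5888) - 24644 = 5889 - 24644 = -18755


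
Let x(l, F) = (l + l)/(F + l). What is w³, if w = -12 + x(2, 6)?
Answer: -12167/8 ≈ -1520.9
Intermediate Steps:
x(l, F) = 2*l/(F + l) (x(l, F) = (2*l)/(F + l) = 2*l/(F + l))
w = -23/2 (w = -12 + 2*2/(6 + 2) = -12 + 2*2/8 = -12 + 2*2*(⅛) = -12 + ½ = -23/2 ≈ -11.500)
w³ = (-23/2)³ = -12167/8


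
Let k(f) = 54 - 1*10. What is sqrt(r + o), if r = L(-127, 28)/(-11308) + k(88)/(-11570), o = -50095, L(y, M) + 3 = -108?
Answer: I*sqrt(53593567070292458495)/32708390 ≈ 223.82*I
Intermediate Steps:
k(f) = 44 (k(f) = 54 - 10 = 44)
L(y, M) = -111 (L(y, M) = -3 - 108 = -111)
r = 393359/65416780 (r = -111/(-11308) + 44/(-11570) = -111*(-1/11308) + 44*(-1/11570) = 111/11308 - 22/5785 = 393359/65416780 ≈ 0.0060131)
sqrt(r + o) = sqrt(393359/65416780 - 50095) = sqrt(-3277053200741/65416780) = I*sqrt(53593567070292458495)/32708390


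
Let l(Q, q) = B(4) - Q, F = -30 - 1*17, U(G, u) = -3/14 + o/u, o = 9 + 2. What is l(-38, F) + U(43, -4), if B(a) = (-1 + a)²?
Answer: 1233/28 ≈ 44.036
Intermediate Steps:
o = 11
U(G, u) = -3/14 + 11/u
F = -47 (F = -30 - 17 = -47)
l(Q, q) = 9 - Q (l(Q, q) = (-1 + 4)² - Q = 3² - Q = 9 - Q)
l(-38, F) + U(43, -4) = (9 - 1*(-38)) + (-3/14 + 11/(-4)) = (9 + 38) + (-3/14 + 11*(-¼)) = 47 + (-3/14 - 11/4) = 47 - 83/28 = 1233/28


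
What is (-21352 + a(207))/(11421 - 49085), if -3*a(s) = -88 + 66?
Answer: 32017/56496 ≈ 0.56671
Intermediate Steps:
a(s) = 22/3 (a(s) = -(-88 + 66)/3 = -⅓*(-22) = 22/3)
(-21352 + a(207))/(11421 - 49085) = (-21352 + 22/3)/(11421 - 49085) = -64034/3/(-37664) = -64034/3*(-1/37664) = 32017/56496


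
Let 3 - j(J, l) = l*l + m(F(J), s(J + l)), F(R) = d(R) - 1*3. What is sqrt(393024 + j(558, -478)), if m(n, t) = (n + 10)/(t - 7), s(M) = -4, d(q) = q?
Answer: sqrt(19915918)/11 ≈ 405.70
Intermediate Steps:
F(R) = -3 + R (F(R) = R - 1*3 = R - 3 = -3 + R)
m(n, t) = (10 + n)/(-7 + t)
j(J, l) = 40/11 - l**2 + J/11 (j(J, l) = 3 - (l*l + (10 + (-3 + J))/(-7 - 4)) = 3 - (l**2 + (7 + J)/(-11)) = 3 - (l**2 - (7 + J)/11) = 3 - (l**2 + (-7/11 - J/11)) = 3 - (-7/11 + l**2 - J/11) = 3 + (7/11 - l**2 + J/11) = 40/11 - l**2 + J/11)
sqrt(393024 + j(558, -478)) = sqrt(393024 + (40/11 - 1*(-478)**2 + (1/11)*558)) = sqrt(393024 + (40/11 - 1*228484 + 558/11)) = sqrt(393024 + (40/11 - 228484 + 558/11)) = sqrt(393024 - 2512726/11) = sqrt(1810538/11) = sqrt(19915918)/11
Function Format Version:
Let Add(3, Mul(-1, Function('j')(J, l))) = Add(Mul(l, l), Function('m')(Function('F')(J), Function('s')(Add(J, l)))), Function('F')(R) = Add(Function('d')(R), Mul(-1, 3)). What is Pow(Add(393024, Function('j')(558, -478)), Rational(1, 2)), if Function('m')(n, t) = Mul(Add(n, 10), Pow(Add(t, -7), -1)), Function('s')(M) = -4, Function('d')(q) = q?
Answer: Mul(Rational(1, 11), Pow(19915918, Rational(1, 2))) ≈ 405.70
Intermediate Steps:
Function('F')(R) = Add(-3, R) (Function('F')(R) = Add(R, Mul(-1, 3)) = Add(R, -3) = Add(-3, R))
Function('m')(n, t) = Mul(Pow(Add(-7, t), -1), Add(10, n)) (Function('m')(n, t) = Mul(Add(10, n), Pow(Add(-7, t), -1)) = Mul(Pow(Add(-7, t), -1), Add(10, n)))
Function('j')(J, l) = Add(Rational(40, 11), Mul(-1, Pow(l, 2)), Mul(Rational(1, 11), J)) (Function('j')(J, l) = Add(3, Mul(-1, Add(Mul(l, l), Mul(Pow(Add(-7, -4), -1), Add(10, Add(-3, J)))))) = Add(3, Mul(-1, Add(Pow(l, 2), Mul(Pow(-11, -1), Add(7, J))))) = Add(3, Mul(-1, Add(Pow(l, 2), Mul(Rational(-1, 11), Add(7, J))))) = Add(3, Mul(-1, Add(Pow(l, 2), Add(Rational(-7, 11), Mul(Rational(-1, 11), J))))) = Add(3, Mul(-1, Add(Rational(-7, 11), Pow(l, 2), Mul(Rational(-1, 11), J)))) = Add(3, Add(Rational(7, 11), Mul(-1, Pow(l, 2)), Mul(Rational(1, 11), J))) = Add(Rational(40, 11), Mul(-1, Pow(l, 2)), Mul(Rational(1, 11), J)))
Pow(Add(393024, Function('j')(558, -478)), Rational(1, 2)) = Pow(Add(393024, Add(Rational(40, 11), Mul(-1, Pow(-478, 2)), Mul(Rational(1, 11), 558))), Rational(1, 2)) = Pow(Add(393024, Add(Rational(40, 11), Mul(-1, 228484), Rational(558, 11))), Rational(1, 2)) = Pow(Add(393024, Add(Rational(40, 11), -228484, Rational(558, 11))), Rational(1, 2)) = Pow(Add(393024, Rational(-2512726, 11)), Rational(1, 2)) = Pow(Rational(1810538, 11), Rational(1, 2)) = Mul(Rational(1, 11), Pow(19915918, Rational(1, 2)))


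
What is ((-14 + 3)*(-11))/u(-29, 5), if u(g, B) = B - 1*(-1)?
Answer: 121/6 ≈ 20.167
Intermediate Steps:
u(g, B) = 1 + B (u(g, B) = B + 1 = 1 + B)
((-14 + 3)*(-11))/u(-29, 5) = ((-14 + 3)*(-11))/(1 + 5) = -11*(-11)/6 = 121*(⅙) = 121/6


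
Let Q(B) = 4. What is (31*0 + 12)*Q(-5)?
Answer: 48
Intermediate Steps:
(31*0 + 12)*Q(-5) = (31*0 + 12)*4 = (0 + 12)*4 = 12*4 = 48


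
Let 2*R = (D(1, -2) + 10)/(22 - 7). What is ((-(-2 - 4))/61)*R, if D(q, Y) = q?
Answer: 11/305 ≈ 0.036066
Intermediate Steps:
R = 11/30 (R = ((1 + 10)/(22 - 7))/2 = (11/15)/2 = (11*(1/15))/2 = (½)*(11/15) = 11/30 ≈ 0.36667)
((-(-2 - 4))/61)*R = ((-(-2 - 4))/61)*(11/30) = ((-1*(-6))/61)*(11/30) = ((1/61)*6)*(11/30) = (6/61)*(11/30) = 11/305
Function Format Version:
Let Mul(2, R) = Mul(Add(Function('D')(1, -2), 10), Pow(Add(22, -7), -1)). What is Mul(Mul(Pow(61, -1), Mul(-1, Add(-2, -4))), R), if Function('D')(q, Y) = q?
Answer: Rational(11, 305) ≈ 0.036066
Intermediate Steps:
R = Rational(11, 30) (R = Mul(Rational(1, 2), Mul(Add(1, 10), Pow(Add(22, -7), -1))) = Mul(Rational(1, 2), Mul(11, Pow(15, -1))) = Mul(Rational(1, 2), Mul(11, Rational(1, 15))) = Mul(Rational(1, 2), Rational(11, 15)) = Rational(11, 30) ≈ 0.36667)
Mul(Mul(Pow(61, -1), Mul(-1, Add(-2, -4))), R) = Mul(Mul(Pow(61, -1), Mul(-1, Add(-2, -4))), Rational(11, 30)) = Mul(Mul(Rational(1, 61), Mul(-1, -6)), Rational(11, 30)) = Mul(Mul(Rational(1, 61), 6), Rational(11, 30)) = Mul(Rational(6, 61), Rational(11, 30)) = Rational(11, 305)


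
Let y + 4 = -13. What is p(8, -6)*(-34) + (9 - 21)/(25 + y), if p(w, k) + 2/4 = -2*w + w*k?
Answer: 4383/2 ≈ 2191.5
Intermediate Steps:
y = -17 (y = -4 - 13 = -17)
p(w, k) = -½ - 2*w + k*w (p(w, k) = -½ + (-2*w + w*k) = -½ + (-2*w + k*w) = -½ - 2*w + k*w)
p(8, -6)*(-34) + (9 - 21)/(25 + y) = (-½ - 2*8 - 6*8)*(-34) + (9 - 21)/(25 - 17) = (-½ - 16 - 48)*(-34) - 12/8 = -129/2*(-34) - 12*⅛ = 2193 - 3/2 = 4383/2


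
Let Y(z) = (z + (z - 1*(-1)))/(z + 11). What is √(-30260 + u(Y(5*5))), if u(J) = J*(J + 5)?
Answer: I*√4356131/12 ≈ 173.93*I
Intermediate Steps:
Y(z) = (1 + 2*z)/(11 + z) (Y(z) = (z + (z + 1))/(11 + z) = (z + (1 + z))/(11 + z) = (1 + 2*z)/(11 + z))
u(J) = J*(5 + J)
√(-30260 + u(Y(5*5))) = √(-30260 + ((1 + 2*(5*5))/(11 + 5*5))*(5 + (1 + 2*(5*5))/(11 + 5*5))) = √(-30260 + ((1 + 2*25)/(11 + 25))*(5 + (1 + 2*25)/(11 + 25))) = √(-30260 + ((1 + 50)/36)*(5 + (1 + 50)/36)) = √(-30260 + ((1/36)*51)*(5 + (1/36)*51)) = √(-30260 + 17*(5 + 17/12)/12) = √(-30260 + (17/12)*(77/12)) = √(-30260 + 1309/144) = √(-4356131/144) = I*√4356131/12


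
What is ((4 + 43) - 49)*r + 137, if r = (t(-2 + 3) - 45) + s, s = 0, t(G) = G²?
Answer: 225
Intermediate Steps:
r = -44 (r = ((-2 + 3)² - 45) + 0 = (1² - 45) + 0 = (1 - 45) + 0 = -44 + 0 = -44)
((4 + 43) - 49)*r + 137 = ((4 + 43) - 49)*(-44) + 137 = (47 - 49)*(-44) + 137 = -2*(-44) + 137 = 88 + 137 = 225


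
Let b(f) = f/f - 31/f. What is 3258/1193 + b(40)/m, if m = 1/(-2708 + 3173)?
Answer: 1024605/9544 ≈ 107.36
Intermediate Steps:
m = 1/465 ≈ 0.0021505
b(f) = 1 - 31/f
3258/1193 + b(40)/m = 3258/1193 + ((-31 + 40)/40)/(1/465) = 3258*(1/1193) + ((1/40)*9)*465 = 3258/1193 + (9/40)*465 = 3258/1193 + 837/8 = 1024605/9544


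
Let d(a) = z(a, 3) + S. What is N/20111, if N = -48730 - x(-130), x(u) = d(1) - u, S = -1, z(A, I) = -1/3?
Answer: -146576/60333 ≈ -2.4295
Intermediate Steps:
z(A, I) = -⅓ (z(A, I) = -1*⅓ = -⅓)
d(a) = -4/3 (d(a) = -⅓ - 1 = -4/3)
x(u) = -4/3 - u
N = -146576/3 (N = -48730 - (-4/3 - 1*(-130)) = -48730 - (-4/3 + 130) = -48730 - 1*386/3 = -48730 - 386/3 = -146576/3 ≈ -48859.)
N/20111 = -146576/3/20111 = -146576/3*1/20111 = -146576/60333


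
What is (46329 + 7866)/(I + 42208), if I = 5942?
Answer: 3613/3210 ≈ 1.1255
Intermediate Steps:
(46329 + 7866)/(I + 42208) = (46329 + 7866)/(5942 + 42208) = 54195/48150 = 54195*(1/48150) = 3613/3210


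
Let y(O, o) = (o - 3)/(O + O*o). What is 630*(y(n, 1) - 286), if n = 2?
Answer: -180495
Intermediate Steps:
y(O, o) = (-3 + o)/(O + O*o)
630*(y(n, 1) - 286) = 630*((-3 + 1)/(2*(1 + 1)) - 286) = 630*((½)*(-2)/2 - 286) = 630*((½)*(½)*(-2) - 286) = 630*(-½ - 286) = 630*(-573/2) = -180495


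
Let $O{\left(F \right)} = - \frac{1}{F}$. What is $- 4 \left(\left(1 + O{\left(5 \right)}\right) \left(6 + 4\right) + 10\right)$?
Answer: $-72$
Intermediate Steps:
$- 4 \left(\left(1 + O{\left(5 \right)}\right) \left(6 + 4\right) + 10\right) = - 4 \left(\left(1 - \frac{1}{5}\right) \left(6 + 4\right) + 10\right) = - 4 \left(\left(1 - \frac{1}{5}\right) 10 + 10\right) = - 4 \left(\frac{4}{5} \cdot 10 + 10\right) = - 4 \left(8 + 10\right) = \left(-4\right) 18 = -72$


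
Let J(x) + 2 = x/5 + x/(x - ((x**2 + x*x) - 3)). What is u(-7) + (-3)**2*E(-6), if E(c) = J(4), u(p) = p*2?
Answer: -656/25 ≈ -26.240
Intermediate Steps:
u(p) = 2*p
J(x) = -2 + x/5 + x/(3 + x - 2*x**2) (J(x) = -2 + (x/5 + x/(x - ((x**2 + x*x) - 3))) = -2 + (x*(1/5) + x/(x - ((x**2 + x**2) - 3))) = -2 + (x/5 + x/(x - (2*x**2 - 3))) = -2 + (x/5 + x/(x - (-3 + 2*x**2))) = -2 + (x/5 + x/(x + (3 - 2*x**2))) = -2 + (x/5 + x/(3 + x - 2*x**2)) = -2 + x/5 + x/(3 + x - 2*x**2))
E(c) = -34/25 (E(c) = (-30 - 2*4 - 2*4**3 + 21*4**2)/(5*(3 + 4 - 2*4**2)) = (-30 - 8 - 2*64 + 21*16)/(5*(3 + 4 - 2*16)) = (-30 - 8 - 128 + 336)/(5*(3 + 4 - 32)) = (1/5)*170/(-25) = (1/5)*(-1/25)*170 = -34/25)
u(-7) + (-3)**2*E(-6) = 2*(-7) + (-3)**2*(-34/25) = -14 + 9*(-34/25) = -14 - 306/25 = -656/25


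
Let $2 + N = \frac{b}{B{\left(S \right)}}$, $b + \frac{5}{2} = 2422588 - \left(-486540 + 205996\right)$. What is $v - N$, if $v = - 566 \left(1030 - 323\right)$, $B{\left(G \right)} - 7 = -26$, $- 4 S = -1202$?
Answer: $- \frac{9799821}{38} \approx -2.5789 \cdot 10^{5}$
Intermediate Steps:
$S = \frac{601}{2}$ ($S = \left(- \frac{1}{4}\right) \left(-1202\right) = \frac{601}{2} \approx 300.5$)
$B{\left(G \right)} = -19$ ($B{\left(G \right)} = 7 - 26 = -19$)
$b = \frac{5406259}{2}$ ($b = - \frac{5}{2} + \left(2422588 - \left(-486540 + 205996\right)\right) = - \frac{5}{2} + \left(2422588 - -280544\right) = - \frac{5}{2} + \left(2422588 + 280544\right) = - \frac{5}{2} + 2703132 = \frac{5406259}{2} \approx 2.7031 \cdot 10^{6}$)
$v = -400162$ ($v = \left(-566\right) 707 = -400162$)
$N = - \frac{5406335}{38}$ ($N = -2 + \frac{5406259}{2 \left(-19\right)} = -2 + \frac{5406259}{2} \left(- \frac{1}{19}\right) = -2 - \frac{5406259}{38} = - \frac{5406335}{38} \approx -1.4227 \cdot 10^{5}$)
$v - N = -400162 - - \frac{5406335}{38} = -400162 + \frac{5406335}{38} = - \frac{9799821}{38}$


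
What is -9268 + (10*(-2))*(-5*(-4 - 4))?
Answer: -10068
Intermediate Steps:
-9268 + (10*(-2))*(-5*(-4 - 4)) = -9268 - (-100)*(-8) = -9268 - 20*40 = -9268 - 800 = -10068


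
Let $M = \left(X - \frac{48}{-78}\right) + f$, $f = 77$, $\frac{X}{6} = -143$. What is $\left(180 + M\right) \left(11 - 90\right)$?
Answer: $\frac{616595}{13} \approx 47430.0$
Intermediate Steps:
$X = -858$ ($X = 6 \left(-143\right) = -858$)
$M = - \frac{10145}{13}$ ($M = \left(-858 - \frac{48}{-78}\right) + 77 = \left(-858 - - \frac{8}{13}\right) + 77 = \left(-858 + \frac{8}{13}\right) + 77 = - \frac{11146}{13} + 77 = - \frac{10145}{13} \approx -780.38$)
$\left(180 + M\right) \left(11 - 90\right) = \left(180 - \frac{10145}{13}\right) \left(11 - 90\right) = - \frac{7805 \left(11 - 90\right)}{13} = \left(- \frac{7805}{13}\right) \left(-79\right) = \frac{616595}{13}$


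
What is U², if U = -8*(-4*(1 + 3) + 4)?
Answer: 9216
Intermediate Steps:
U = 96 (U = -8*(-4*4 + 4) = -8*(-16 + 4) = -8*(-12) = 96)
U² = 96² = 9216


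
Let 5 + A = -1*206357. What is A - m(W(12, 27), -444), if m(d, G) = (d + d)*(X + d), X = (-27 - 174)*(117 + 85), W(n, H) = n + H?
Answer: 2957552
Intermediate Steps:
W(n, H) = H + n
X = -40602 (X = -201*202 = -40602)
A = -206362 (A = -5 - 1*206357 = -5 - 206357 = -206362)
m(d, G) = 2*d*(-40602 + d) (m(d, G) = (d + d)*(-40602 + d) = (2*d)*(-40602 + d) = 2*d*(-40602 + d))
A - m(W(12, 27), -444) = -206362 - 2*(27 + 12)*(-40602 + (27 + 12)) = -206362 - 2*39*(-40602 + 39) = -206362 - 2*39*(-40563) = -206362 - 1*(-3163914) = -206362 + 3163914 = 2957552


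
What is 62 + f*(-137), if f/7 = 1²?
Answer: -897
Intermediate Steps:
f = 7 (f = 7*1² = 7*1 = 7)
62 + f*(-137) = 62 + 7*(-137) = 62 - 959 = -897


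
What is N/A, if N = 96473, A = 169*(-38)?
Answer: -7421/494 ≈ -15.022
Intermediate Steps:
A = -6422
N/A = 96473/(-6422) = 96473*(-1/6422) = -7421/494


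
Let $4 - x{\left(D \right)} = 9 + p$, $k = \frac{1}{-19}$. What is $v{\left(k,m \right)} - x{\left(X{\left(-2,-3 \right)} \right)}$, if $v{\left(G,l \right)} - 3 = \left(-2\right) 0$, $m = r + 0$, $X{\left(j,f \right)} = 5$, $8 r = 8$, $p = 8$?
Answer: $16$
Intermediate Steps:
$r = 1$ ($r = \frac{1}{8} \cdot 8 = 1$)
$k = - \frac{1}{19} \approx -0.052632$
$x{\left(D \right)} = -13$ ($x{\left(D \right)} = 4 - \left(9 + 8\right) = 4 - 17 = -13$)
$m = 1$ ($m = 1 + 0 = 1$)
$v{\left(G,l \right)} = 3$ ($v{\left(G,l \right)} = 3 - 0 = 3 + 0 = 3$)
$v{\left(k,m \right)} - x{\left(X{\left(-2,-3 \right)} \right)} = 3 - -13 = 3 + 13 = 16$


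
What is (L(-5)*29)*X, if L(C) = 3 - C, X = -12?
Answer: -2784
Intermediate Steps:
(L(-5)*29)*X = ((3 - 1*(-5))*29)*(-12) = ((3 + 5)*29)*(-12) = (8*29)*(-12) = 232*(-12) = -2784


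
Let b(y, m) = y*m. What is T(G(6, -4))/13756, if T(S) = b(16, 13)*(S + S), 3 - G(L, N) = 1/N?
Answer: 338/3439 ≈ 0.098284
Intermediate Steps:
b(y, m) = m*y
G(L, N) = 3 - 1/N
T(S) = 416*S (T(S) = (13*16)*(S + S) = 208*(2*S) = 416*S)
T(G(6, -4))/13756 = (416*(3 - 1/(-4)))/13756 = (416*(3 - 1*(-¼)))*(1/13756) = (416*(3 + ¼))*(1/13756) = (416*(13/4))*(1/13756) = 1352*(1/13756) = 338/3439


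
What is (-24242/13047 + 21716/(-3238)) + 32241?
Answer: 680848729289/21123093 ≈ 32232.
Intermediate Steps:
(-24242/13047 + 21716/(-3238)) + 32241 = (-24242*1/13047 + 21716*(-1/3238)) + 32241 = (-24242/13047 - 10858/1619) + 32241 = -180912124/21123093 + 32241 = 680848729289/21123093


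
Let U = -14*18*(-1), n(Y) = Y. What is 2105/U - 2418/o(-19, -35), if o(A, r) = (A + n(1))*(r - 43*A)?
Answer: 839981/98532 ≈ 8.5250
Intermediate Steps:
o(A, r) = (1 + A)*(r - 43*A) (o(A, r) = (A + 1)*(r - 43*A) = (1 + A)*(r - 43*A))
U = 252 (U = -252*(-1) = 252)
2105/U - 2418/o(-19, -35) = 2105/252 - 2418/(-35 - 43*(-19) - 43*(-19)² - 19*(-35)) = 2105*(1/252) - 2418/(-35 + 817 - 43*361 + 665) = 2105/252 - 2418/(-35 + 817 - 15523 + 665) = 2105/252 - 2418/(-14076) = 2105/252 - 2418*(-1/14076) = 2105/252 + 403/2346 = 839981/98532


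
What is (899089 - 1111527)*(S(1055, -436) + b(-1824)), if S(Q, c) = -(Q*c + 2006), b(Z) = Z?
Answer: -96903593700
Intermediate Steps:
S(Q, c) = -2006 - Q*c (S(Q, c) = -(2006 + Q*c) = -2006 - Q*c)
(899089 - 1111527)*(S(1055, -436) + b(-1824)) = (899089 - 1111527)*((-2006 - 1*1055*(-436)) - 1824) = -212438*((-2006 + 459980) - 1824) = -212438*(457974 - 1824) = -212438*456150 = -96903593700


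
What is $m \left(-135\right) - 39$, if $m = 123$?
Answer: $-16644$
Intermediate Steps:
$m \left(-135\right) - 39 = 123 \left(-135\right) - 39 = -16605 - 39 = -16644$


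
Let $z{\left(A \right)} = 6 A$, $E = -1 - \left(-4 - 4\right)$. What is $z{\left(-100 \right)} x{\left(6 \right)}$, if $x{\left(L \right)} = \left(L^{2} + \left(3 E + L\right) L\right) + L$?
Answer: $-122400$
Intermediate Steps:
$E = 7$ ($E = -1 - -8 = -1 + 8 = 7$)
$x{\left(L \right)} = L + L^{2} + L \left(21 + L\right)$ ($x{\left(L \right)} = \left(L^{2} + \left(3 \cdot 7 + L\right) L\right) + L = \left(L^{2} + \left(21 + L\right) L\right) + L = \left(L^{2} + L \left(21 + L\right)\right) + L = L + L^{2} + L \left(21 + L\right)$)
$z{\left(-100 \right)} x{\left(6 \right)} = 6 \left(-100\right) 2 \cdot 6 \left(11 + 6\right) = - 600 \cdot 2 \cdot 6 \cdot 17 = \left(-600\right) 204 = -122400$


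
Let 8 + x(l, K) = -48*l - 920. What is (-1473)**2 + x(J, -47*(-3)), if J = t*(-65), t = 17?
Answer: 2221841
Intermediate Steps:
J = -1105 (J = 17*(-65) = -1105)
x(l, K) = -928 - 48*l (x(l, K) = -8 + (-48*l - 920) = -8 + (-920 - 48*l) = -928 - 48*l)
(-1473)**2 + x(J, -47*(-3)) = (-1473)**2 + (-928 - 48*(-1105)) = 2169729 + (-928 + 53040) = 2169729 + 52112 = 2221841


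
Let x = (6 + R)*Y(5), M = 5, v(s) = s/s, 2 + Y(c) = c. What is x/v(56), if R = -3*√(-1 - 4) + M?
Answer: 33 - 9*I*√5 ≈ 33.0 - 20.125*I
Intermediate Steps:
Y(c) = -2 + c
v(s) = 1
R = 5 - 3*I*√5 (R = -3*√(-1 - 4) + 5 = -3*I*√5 + 5 = 5 - 3*I*√5 ≈ 5.0 - 6.7082*I)
x = 33 - 9*I*√5 (x = (6 + (5 - 3*I*√5))*(-2 + 5) = (11 - 3*I*√5)*3 = 33 - 9*I*√5 ≈ 33.0 - 20.125*I)
x/v(56) = (33 - 9*I*√5)/1 = (33 - 9*I*√5)*1 = 33 - 9*I*√5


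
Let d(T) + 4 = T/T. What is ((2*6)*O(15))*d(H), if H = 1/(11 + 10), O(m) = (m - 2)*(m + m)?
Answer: -14040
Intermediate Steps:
O(m) = 2*m*(-2 + m) (O(m) = (-2 + m)*(2*m) = 2*m*(-2 + m))
H = 1/21 ≈ 0.047619
d(T) = -3 (d(T) = -4 + T/T = -4 + 1 = -3)
((2*6)*O(15))*d(H) = ((2*6)*(2*15*(-2 + 15)))*(-3) = (12*(2*15*13))*(-3) = (12*390)*(-3) = 4680*(-3) = -14040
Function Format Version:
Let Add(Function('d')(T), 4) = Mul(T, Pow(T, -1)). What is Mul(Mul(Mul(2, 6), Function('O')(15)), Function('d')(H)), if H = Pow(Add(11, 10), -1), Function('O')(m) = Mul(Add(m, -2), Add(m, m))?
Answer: -14040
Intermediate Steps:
Function('O')(m) = Mul(2, m, Add(-2, m)) (Function('O')(m) = Mul(Add(-2, m), Mul(2, m)) = Mul(2, m, Add(-2, m)))
H = Rational(1, 21) (H = Pow(21, -1) = Rational(1, 21) ≈ 0.047619)
Function('d')(T) = -3 (Function('d')(T) = Add(-4, Mul(T, Pow(T, -1))) = Add(-4, 1) = -3)
Mul(Mul(Mul(2, 6), Function('O')(15)), Function('d')(H)) = Mul(Mul(Mul(2, 6), Mul(2, 15, Add(-2, 15))), -3) = Mul(Mul(12, Mul(2, 15, 13)), -3) = Mul(Mul(12, 390), -3) = Mul(4680, -3) = -14040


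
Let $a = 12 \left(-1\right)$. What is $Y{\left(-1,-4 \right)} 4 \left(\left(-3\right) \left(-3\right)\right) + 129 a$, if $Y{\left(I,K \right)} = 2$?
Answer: $-1476$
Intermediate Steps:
$a = -12$
$Y{\left(-1,-4 \right)} 4 \left(\left(-3\right) \left(-3\right)\right) + 129 a = 2 \cdot 4 \left(\left(-3\right) \left(-3\right)\right) + 129 \left(-12\right) = 8 \cdot 9 - 1548 = 72 - 1548 = -1476$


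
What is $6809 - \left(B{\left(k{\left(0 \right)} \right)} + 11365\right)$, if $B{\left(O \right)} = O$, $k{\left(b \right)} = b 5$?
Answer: $-4556$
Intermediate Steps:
$k{\left(b \right)} = 5 b$
$6809 - \left(B{\left(k{\left(0 \right)} \right)} + 11365\right) = 6809 - \left(5 \cdot 0 + 11365\right) = 6809 - \left(0 + 11365\right) = 6809 - 11365 = -4556$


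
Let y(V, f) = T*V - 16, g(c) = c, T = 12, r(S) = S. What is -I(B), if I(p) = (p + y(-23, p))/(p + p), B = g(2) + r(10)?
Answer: 35/3 ≈ 11.667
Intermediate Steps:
y(V, f) = -16 + 12*V (y(V, f) = 12*V - 16 = -16 + 12*V)
B = 12 (B = 2 + 10 = 12)
I(p) = (-292 + p)/(2*p) (I(p) = (p + (-16 + 12*(-23)))/(p + p) = (p + (-16 - 276))/((2*p)) = (p - 292)*(1/(2*p)) = (-292 + p)*(1/(2*p)) = (-292 + p)/(2*p))
-I(B) = -(-292 + 12)/(2*12) = -(-280)/(2*12) = -1*(-35/3) = 35/3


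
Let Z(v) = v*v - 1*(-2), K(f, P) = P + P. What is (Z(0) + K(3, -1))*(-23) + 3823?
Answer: 3823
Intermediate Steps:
K(f, P) = 2*P
Z(v) = 2 + v² (Z(v) = v² + 2 = 2 + v²)
(Z(0) + K(3, -1))*(-23) + 3823 = ((2 + 0²) + 2*(-1))*(-23) + 3823 = ((2 + 0) - 2)*(-23) + 3823 = (2 - 2)*(-23) + 3823 = 0*(-23) + 3823 = 0 + 3823 = 3823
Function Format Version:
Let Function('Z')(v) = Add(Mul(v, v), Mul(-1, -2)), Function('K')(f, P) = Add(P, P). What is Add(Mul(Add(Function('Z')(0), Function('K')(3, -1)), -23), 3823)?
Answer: 3823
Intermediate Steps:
Function('K')(f, P) = Mul(2, P)
Function('Z')(v) = Add(2, Pow(v, 2)) (Function('Z')(v) = Add(Pow(v, 2), 2) = Add(2, Pow(v, 2)))
Add(Mul(Add(Function('Z')(0), Function('K')(3, -1)), -23), 3823) = Add(Mul(Add(Add(2, Pow(0, 2)), Mul(2, -1)), -23), 3823) = Add(Mul(Add(Add(2, 0), -2), -23), 3823) = Add(Mul(Add(2, -2), -23), 3823) = Add(Mul(0, -23), 3823) = Add(0, 3823) = 3823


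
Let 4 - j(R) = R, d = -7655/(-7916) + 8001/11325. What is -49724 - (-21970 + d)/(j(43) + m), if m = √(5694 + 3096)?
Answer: -3591795000446561/72406266700 + 218825767801*√8790/72406266700 ≈ -49323.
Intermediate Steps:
d = 50009597/29882900 (d = -7655*(-1/7916) + 8001*(1/11325) = 7655/7916 + 2667/3775 = 50009597/29882900 ≈ 1.6735)
j(R) = 4 - R
m = √8790 ≈ 93.755
-49724 - (-21970 + d)/(j(43) + m) = -49724 - (-21970 + 50009597/29882900)/((4 - 1*43) + √8790) = -49724 - (-656477303403)/(29882900*((4 - 43) + √8790)) = -49724 - (-656477303403)/(29882900*(-39 + √8790)) = -49724 + 656477303403/(29882900*(-39 + √8790))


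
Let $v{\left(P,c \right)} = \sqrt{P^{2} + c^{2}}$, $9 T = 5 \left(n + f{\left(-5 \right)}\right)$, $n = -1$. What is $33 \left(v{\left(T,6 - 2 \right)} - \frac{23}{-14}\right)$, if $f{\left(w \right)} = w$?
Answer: $\frac{759}{14} + 22 \sqrt{61} \approx 226.04$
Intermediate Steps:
$T = - \frac{10}{3}$ ($T = \frac{5 \left(-1 - 5\right)}{9} = \frac{5 \left(-6\right)}{9} = \frac{1}{9} \left(-30\right) = - \frac{10}{3} \approx -3.3333$)
$33 \left(v{\left(T,6 - 2 \right)} - \frac{23}{-14}\right) = 33 \left(\sqrt{\left(- \frac{10}{3}\right)^{2} + \left(6 - 2\right)^{2}} - \frac{23}{-14}\right) = 33 \left(\sqrt{\frac{100}{9} + 4^{2}} - - \frac{23}{14}\right) = 33 \left(\sqrt{\frac{100}{9} + 16} + \frac{23}{14}\right) = 33 \left(\sqrt{\frac{244}{9}} + \frac{23}{14}\right) = 33 \left(\frac{2 \sqrt{61}}{3} + \frac{23}{14}\right) = 33 \left(\frac{23}{14} + \frac{2 \sqrt{61}}{3}\right) = \frac{759}{14} + 22 \sqrt{61}$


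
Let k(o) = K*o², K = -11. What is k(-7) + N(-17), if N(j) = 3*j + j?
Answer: -607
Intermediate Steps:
N(j) = 4*j
k(o) = -11*o²
k(-7) + N(-17) = -11*(-7)² + 4*(-17) = -11*49 - 68 = -539 - 68 = -607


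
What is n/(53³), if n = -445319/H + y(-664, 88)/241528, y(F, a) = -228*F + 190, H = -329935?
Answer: 4146558279/312205022916220 ≈ 1.3282e-5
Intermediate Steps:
y(F, a) = 190 - 228*F
n = 4146558279/2097066860 (n = -445319/(-329935) + (190 - 228*(-664))/241528 = -445319*(-1/329935) + (190 + 151392)*(1/241528) = 445319/329935 + 151582*(1/241528) = 445319/329935 + 3989/6356 = 4146558279/2097066860 ≈ 1.9773)
n/(53³) = 4146558279/(2097066860*(53³)) = (4146558279/2097066860)/148877 = (4146558279/2097066860)*(1/148877) = 4146558279/312205022916220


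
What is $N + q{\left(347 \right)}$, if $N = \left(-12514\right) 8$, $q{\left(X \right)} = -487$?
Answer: $-100599$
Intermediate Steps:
$N = -100112$
$N + q{\left(347 \right)} = -100112 - 487 = -100599$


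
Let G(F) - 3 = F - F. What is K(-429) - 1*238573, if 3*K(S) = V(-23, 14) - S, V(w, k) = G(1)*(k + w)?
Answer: -238439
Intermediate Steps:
G(F) = 3 (G(F) = 3 + (F - F) = 3 + 0 = 3)
V(w, k) = 3*k + 3*w (V(w, k) = 3*(k + w) = 3*k + 3*w)
K(S) = -9 - S/3 (K(S) = ((3*14 + 3*(-23)) - S)/3 = ((42 - 69) - S)/3 = (-27 - S)/3 = -9 - S/3)
K(-429) - 1*238573 = (-9 - ⅓*(-429)) - 1*238573 = (-9 + 143) - 238573 = 134 - 238573 = -238439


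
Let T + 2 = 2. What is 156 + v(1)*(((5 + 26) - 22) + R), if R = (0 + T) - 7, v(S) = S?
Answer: 158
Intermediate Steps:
T = 0 (T = -2 + 2 = 0)
R = -7 (R = (0 + 0) - 7 = 0 - 7 = -7)
156 + v(1)*(((5 + 26) - 22) + R) = 156 + 1*(((5 + 26) - 22) - 7) = 156 + 1*((31 - 22) - 7) = 156 + 1*(9 - 7) = 156 + 1*2 = 156 + 2 = 158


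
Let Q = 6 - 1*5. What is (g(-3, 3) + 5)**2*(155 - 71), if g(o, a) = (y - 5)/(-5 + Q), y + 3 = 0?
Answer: 4116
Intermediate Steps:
y = -3 (y = -3 + 0 = -3)
Q = 1 (Q = 6 - 5 = 1)
g(o, a) = 2 (g(o, a) = (-3 - 5)/(-5 + 1) = -8/(-4) = -8*(-1/4) = 2)
(g(-3, 3) + 5)**2*(155 - 71) = (2 + 5)**2*(155 - 71) = 7**2*84 = 49*84 = 4116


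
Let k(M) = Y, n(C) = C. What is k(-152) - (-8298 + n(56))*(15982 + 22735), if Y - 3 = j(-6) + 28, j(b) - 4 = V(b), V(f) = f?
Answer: 319105543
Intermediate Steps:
j(b) = 4 + b
Y = 29 (Y = 3 + ((4 - 6) + 28) = 3 + (-2 + 28) = 3 + 26 = 29)
k(M) = 29
k(-152) - (-8298 + n(56))*(15982 + 22735) = 29 - (-8298 + 56)*(15982 + 22735) = 29 - (-8242)*38717 = 29 - 1*(-319105514) = 29 + 319105514 = 319105543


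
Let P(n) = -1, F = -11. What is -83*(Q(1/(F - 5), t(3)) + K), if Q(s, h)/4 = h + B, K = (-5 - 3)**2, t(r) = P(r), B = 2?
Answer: -5644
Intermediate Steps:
t(r) = -1
K = 64 (K = (-8)**2 = 64)
Q(s, h) = 8 + 4*h (Q(s, h) = 4*(h + 2) = 4*(2 + h) = 8 + 4*h)
-83*(Q(1/(F - 5), t(3)) + K) = -83*((8 + 4*(-1)) + 64) = -83*((8 - 4) + 64) = -83*(4 + 64) = -83*68 = -5644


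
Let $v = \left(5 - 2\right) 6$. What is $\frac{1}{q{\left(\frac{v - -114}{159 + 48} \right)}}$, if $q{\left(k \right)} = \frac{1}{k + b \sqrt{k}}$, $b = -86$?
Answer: $\frac{44}{69} - \frac{172 \sqrt{759}}{69} \approx -68.038$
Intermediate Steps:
$v = 18$ ($v = 3 \cdot 6 = 18$)
$q{\left(k \right)} = \frac{1}{k - 86 \sqrt{k}}$
$\frac{1}{q{\left(\frac{v - -114}{159 + 48} \right)}} = \frac{1}{\frac{1}{\frac{18 - -114}{159 + 48} - 86 \sqrt{\frac{18 - -114}{159 + 48}}}} = \frac{1}{\frac{1}{\frac{18 + 114}{207} - 86 \sqrt{\frac{18 + 114}{207}}}} = \frac{1}{\frac{1}{132 \cdot \frac{1}{207} - 86 \sqrt{132 \cdot \frac{1}{207}}}} = \frac{1}{\frac{1}{\frac{44}{69} - 86 \sqrt{\frac{44}{69}}}} = \frac{1}{\frac{1}{\frac{44}{69} - 86 \frac{2 \sqrt{759}}{69}}} = \frac{1}{\frac{1}{\frac{44}{69} - \frac{172 \sqrt{759}}{69}}} = \frac{44}{69} - \frac{172 \sqrt{759}}{69}$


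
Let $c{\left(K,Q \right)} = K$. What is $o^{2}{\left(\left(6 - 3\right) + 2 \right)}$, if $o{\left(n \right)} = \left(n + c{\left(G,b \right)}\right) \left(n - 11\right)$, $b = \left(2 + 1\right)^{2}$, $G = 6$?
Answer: $4356$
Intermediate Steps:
$b = 9$ ($b = 3^{2} = 9$)
$o{\left(n \right)} = \left(-11 + n\right) \left(6 + n\right)$ ($o{\left(n \right)} = \left(n + 6\right) \left(n - 11\right) = \left(6 + n\right) \left(-11 + n\right) = \left(-11 + n\right) \left(6 + n\right)$)
$o^{2}{\left(\left(6 - 3\right) + 2 \right)} = \left(-66 + \left(\left(6 - 3\right) + 2\right)^{2} - 5 \left(\left(6 - 3\right) + 2\right)\right)^{2} = \left(-66 + \left(3 + 2\right)^{2} - 5 \left(3 + 2\right)\right)^{2} = \left(-66 + 5^{2} - 25\right)^{2} = \left(-66 + 25 - 25\right)^{2} = \left(-66\right)^{2} = 4356$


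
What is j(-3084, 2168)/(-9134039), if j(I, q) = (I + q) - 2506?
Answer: 3422/9134039 ≈ 0.00037464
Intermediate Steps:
j(I, q) = -2506 + I + q
j(-3084, 2168)/(-9134039) = (-2506 - 3084 + 2168)/(-9134039) = -3422*(-1/9134039) = 3422/9134039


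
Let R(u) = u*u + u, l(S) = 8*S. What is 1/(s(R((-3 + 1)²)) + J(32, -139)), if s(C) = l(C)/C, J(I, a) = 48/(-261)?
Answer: 87/680 ≈ 0.12794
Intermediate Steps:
J(I, a) = -16/87 (J(I, a) = 48*(-1/261) = -16/87)
R(u) = u + u² (R(u) = u² + u = u + u²)
s(C) = 8 (s(C) = (8*C)/C = 8)
1/(s(R((-3 + 1)²)) + J(32, -139)) = 1/(8 - 16/87) = 1/(680/87) = 87/680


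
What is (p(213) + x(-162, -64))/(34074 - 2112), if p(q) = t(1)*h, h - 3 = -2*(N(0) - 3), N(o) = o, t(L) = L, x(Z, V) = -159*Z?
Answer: 1227/1522 ≈ 0.80618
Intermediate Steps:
h = 9 (h = 3 - 2*(0 - 3) = 3 - 2*(-3) = 3 + 6 = 9)
p(q) = 9 (p(q) = 1*9 = 9)
(p(213) + x(-162, -64))/(34074 - 2112) = (9 - 159*(-162))/(34074 - 2112) = (9 + 25758)/31962 = 25767*(1/31962) = 1227/1522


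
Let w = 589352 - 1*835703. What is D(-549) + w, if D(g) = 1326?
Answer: -245025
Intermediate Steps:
w = -246351 (w = 589352 - 835703 = -246351)
D(-549) + w = 1326 - 246351 = -245025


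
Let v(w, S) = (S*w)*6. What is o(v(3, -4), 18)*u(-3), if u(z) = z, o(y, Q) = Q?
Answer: -54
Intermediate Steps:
v(w, S) = 6*S*w
o(v(3, -4), 18)*u(-3) = 18*(-3) = -54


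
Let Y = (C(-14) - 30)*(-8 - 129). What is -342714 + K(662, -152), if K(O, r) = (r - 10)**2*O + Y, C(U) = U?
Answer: 17036842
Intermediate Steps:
Y = 6028 (Y = (-14 - 30)*(-8 - 129) = -44*(-137) = 6028)
K(O, r) = 6028 + O*(-10 + r)**2 (K(O, r) = (r - 10)**2*O + 6028 = (-10 + r)**2*O + 6028 = O*(-10 + r)**2 + 6028 = 6028 + O*(-10 + r)**2)
-342714 + K(662, -152) = -342714 + (6028 + 662*(-10 - 152)**2) = -342714 + (6028 + 662*(-162)**2) = -342714 + (6028 + 662*26244) = -342714 + (6028 + 17373528) = -342714 + 17379556 = 17036842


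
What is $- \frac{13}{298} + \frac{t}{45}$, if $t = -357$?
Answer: $- \frac{35657}{4470} \approx -7.977$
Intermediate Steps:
$- \frac{13}{298} + \frac{t}{45} = - \frac{13}{298} - \frac{357}{45} = \left(-13\right) \frac{1}{298} - \frac{119}{15} = - \frac{13}{298} - \frac{119}{15} = - \frac{35657}{4470}$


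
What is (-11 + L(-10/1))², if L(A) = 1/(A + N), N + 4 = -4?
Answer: 39601/324 ≈ 122.23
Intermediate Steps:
N = -8 (N = -4 - 4 = -8)
L(A) = 1/(-8 + A) (L(A) = 1/(A - 8) = 1/(-8 + A))
(-11 + L(-10/1))² = (-11 + 1/(-8 - 10/1))² = (-11 + 1/(-8 - 10*1))² = (-11 + 1/(-8 - 10))² = (-11 + 1/(-18))² = (-11 - 1/18)² = (-199/18)² = 39601/324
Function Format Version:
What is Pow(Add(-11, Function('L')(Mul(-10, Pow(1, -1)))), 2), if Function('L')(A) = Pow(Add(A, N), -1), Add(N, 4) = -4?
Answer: Rational(39601, 324) ≈ 122.23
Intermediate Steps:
N = -8 (N = Add(-4, -4) = -8)
Function('L')(A) = Pow(Add(-8, A), -1) (Function('L')(A) = Pow(Add(A, -8), -1) = Pow(Add(-8, A), -1))
Pow(Add(-11, Function('L')(Mul(-10, Pow(1, -1)))), 2) = Pow(Add(-11, Pow(Add(-8, Mul(-10, Pow(1, -1))), -1)), 2) = Pow(Add(-11, Pow(Add(-8, Mul(-10, 1)), -1)), 2) = Pow(Add(-11, Pow(Add(-8, -10), -1)), 2) = Pow(Add(-11, Pow(-18, -1)), 2) = Pow(Add(-11, Rational(-1, 18)), 2) = Pow(Rational(-199, 18), 2) = Rational(39601, 324)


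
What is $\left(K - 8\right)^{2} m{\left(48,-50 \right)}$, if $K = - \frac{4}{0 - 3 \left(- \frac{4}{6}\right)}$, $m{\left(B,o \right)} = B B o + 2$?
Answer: $-11519800$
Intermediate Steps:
$m{\left(B,o \right)} = 2 + o B^{2}$ ($m{\left(B,o \right)} = B^{2} o + 2 = o B^{2} + 2 = 2 + o B^{2}$)
$K = -2$ ($K = - \frac{4}{0 - 3 \left(\left(-4\right) \frac{1}{6}\right)} = - \frac{4}{0 - -2} = - \frac{4}{0 + 2} = - \frac{4}{2} = \left(-4\right) \frac{1}{2} = -2$)
$\left(K - 8\right)^{2} m{\left(48,-50 \right)} = \left(-2 - 8\right)^{2} \left(2 - 50 \cdot 48^{2}\right) = \left(-10\right)^{2} \left(2 - 115200\right) = 100 \left(2 - 115200\right) = 100 \left(-115198\right) = -11519800$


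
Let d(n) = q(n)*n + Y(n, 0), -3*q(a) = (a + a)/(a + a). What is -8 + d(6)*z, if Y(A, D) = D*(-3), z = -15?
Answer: 22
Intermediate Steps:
q(a) = -⅓ (q(a) = -(a + a)/(3*(a + a)) = -2*a/(3*(2*a)) = -2*a*1/(2*a)/3 = -⅓*1 = -⅓)
Y(A, D) = -3*D
d(n) = -n/3 (d(n) = -n/3 - 3*0 = -n/3 + 0 = -n/3)
-8 + d(6)*z = -8 - ⅓*6*(-15) = -8 - 2*(-15) = -8 + 30 = 22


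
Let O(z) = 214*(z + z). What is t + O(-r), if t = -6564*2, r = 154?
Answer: -79040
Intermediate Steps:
O(z) = 428*z (O(z) = 214*(2*z) = 428*z)
t = -13128 (t = -1641*8 = -13128)
t + O(-r) = -13128 + 428*(-1*154) = -13128 + 428*(-154) = -13128 - 65912 = -79040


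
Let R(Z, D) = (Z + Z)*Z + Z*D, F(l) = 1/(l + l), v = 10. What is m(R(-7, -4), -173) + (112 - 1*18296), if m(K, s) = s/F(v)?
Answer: -21644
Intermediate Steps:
F(l) = 1/(2*l)
R(Z, D) = 2*Z² + D*Z (R(Z, D) = (2*Z)*Z + D*Z = 2*Z² + D*Z)
m(K, s) = 20*s (m(K, s) = s/(((½)/10)) = s/(((½)*(⅒))) = s/(1/20) = s*20 = 20*s)
m(R(-7, -4), -173) + (112 - 1*18296) = 20*(-173) + (112 - 1*18296) = -3460 + (112 - 18296) = -3460 - 18184 = -21644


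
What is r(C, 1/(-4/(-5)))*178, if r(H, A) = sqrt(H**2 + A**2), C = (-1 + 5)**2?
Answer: 89*sqrt(4121)/2 ≈ 2856.7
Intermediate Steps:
C = 16 (C = 4**2 = 16)
r(H, A) = sqrt(A**2 + H**2)
r(C, 1/(-4/(-5)))*178 = sqrt((1/(-4/(-5)))**2 + 16**2)*178 = sqrt((1/(-4*(-1/5)))**2 + 256)*178 = sqrt((1/(4/5))**2 + 256)*178 = sqrt((5/4)**2 + 256)*178 = sqrt(25/16 + 256)*178 = sqrt(4121/16)*178 = (sqrt(4121)/4)*178 = 89*sqrt(4121)/2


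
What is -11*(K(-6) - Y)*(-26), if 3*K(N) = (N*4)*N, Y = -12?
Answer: 17160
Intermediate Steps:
K(N) = 4*N²/3 (K(N) = ((N*4)*N)/3 = ((4*N)*N)/3 = (4*N²)/3 = 4*N²/3)
-11*(K(-6) - Y)*(-26) = -11*((4/3)*(-6)² - 1*(-12))*(-26) = -11*((4/3)*36 + 12)*(-26) = -11*(48 + 12)*(-26) = -11*60*(-26) = -660*(-26) = 17160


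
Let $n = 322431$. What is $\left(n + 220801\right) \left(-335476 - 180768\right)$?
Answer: $-280440260608$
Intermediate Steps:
$\left(n + 220801\right) \left(-335476 - 180768\right) = \left(322431 + 220801\right) \left(-335476 - 180768\right) = 543232 \left(-516244\right) = -280440260608$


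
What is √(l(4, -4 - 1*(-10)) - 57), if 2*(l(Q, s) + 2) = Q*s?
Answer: I*√47 ≈ 6.8557*I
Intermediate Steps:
l(Q, s) = -2 + Q*s/2 (l(Q, s) = -2 + (Q*s)/2 = -2 + Q*s/2)
√(l(4, -4 - 1*(-10)) - 57) = √((-2 + (½)*4*(-4 - 1*(-10))) - 57) = √((-2 + (½)*4*(-4 + 10)) - 57) = √((-2 + (½)*4*6) - 57) = √((-2 + 12) - 57) = √(10 - 57) = √(-47) = I*√47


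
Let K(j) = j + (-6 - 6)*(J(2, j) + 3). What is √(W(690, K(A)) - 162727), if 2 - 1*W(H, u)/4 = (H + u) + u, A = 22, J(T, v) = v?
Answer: I*√163255 ≈ 404.05*I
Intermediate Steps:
K(j) = -36 - 11*j (K(j) = j + (-6 - 6)*(j + 3) = j - 12*(3 + j) = j + (-36 - 12*j) = -36 - 11*j)
W(H, u) = 8 - 8*u - 4*H (W(H, u) = 8 - 4*((H + u) + u) = 8 - 4*(H + 2*u) = 8 + (-8*u - 4*H) = 8 - 8*u - 4*H)
√(W(690, K(A)) - 162727) = √((8 - 8*(-36 - 11*22) - 4*690) - 162727) = √((8 - 8*(-36 - 242) - 2760) - 162727) = √((8 - 8*(-278) - 2760) - 162727) = √((8 + 2224 - 2760) - 162727) = √(-528 - 162727) = √(-163255) = I*√163255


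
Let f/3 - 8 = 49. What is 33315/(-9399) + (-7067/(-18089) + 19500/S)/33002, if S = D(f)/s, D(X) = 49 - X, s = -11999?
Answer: 6225778103791731/114089334967114 ≈ 54.569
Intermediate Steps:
f = 171 (f = 24 + 3*49 = 24 + 147 = 171)
S = 122/11999 (S = (49 - 1*171)/(-11999) = (49 - 171)*(-1/11999) = -122*(-1/11999) = 122/11999 ≈ 0.010168)
33315/(-9399) + (-7067/(-18089) + 19500/S)/33002 = 33315/(-9399) + (-7067/(-18089) + 19500/(122/11999))/33002 = 33315*(-1/9399) + (-7067*(-1/18089) + 19500*(11999/122))*(1/33002) = -11105/3133 + (7067/18089 + 116990250/61)*(1/33002) = -11105/3133 + (2116237063337/1103429)*(1/33002) = -11105/3133 + 2116237063337/36415363858 = 6225778103791731/114089334967114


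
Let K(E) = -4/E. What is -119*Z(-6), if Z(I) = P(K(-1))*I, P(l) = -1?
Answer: -714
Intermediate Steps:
Z(I) = -I
-119*Z(-6) = -(-119)*(-6) = -119*6 = -714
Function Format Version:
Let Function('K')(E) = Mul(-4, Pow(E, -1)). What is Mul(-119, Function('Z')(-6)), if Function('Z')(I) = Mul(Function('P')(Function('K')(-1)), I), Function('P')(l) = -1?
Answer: -714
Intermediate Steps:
Function('Z')(I) = Mul(-1, I)
Mul(-119, Function('Z')(-6)) = Mul(-119, Mul(-1, -6)) = Mul(-119, 6) = -714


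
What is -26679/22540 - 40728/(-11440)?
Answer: 7660017/3223220 ≈ 2.3765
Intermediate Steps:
-26679/22540 - 40728/(-11440) = -26679*1/22540 - 40728*(-1/11440) = -26679/22540 + 5091/1430 = 7660017/3223220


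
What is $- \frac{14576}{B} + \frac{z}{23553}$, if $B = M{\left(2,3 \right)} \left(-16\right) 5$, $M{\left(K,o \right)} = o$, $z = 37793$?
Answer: $\frac{7341226}{117765} \approx 62.338$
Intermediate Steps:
$B = -240$ ($B = 3 \left(-16\right) 5 = \left(-48\right) 5 = -240$)
$- \frac{14576}{B} + \frac{z}{23553} = - \frac{14576}{-240} + \frac{37793}{23553} = \left(-14576\right) \left(- \frac{1}{240}\right) + 37793 \cdot \frac{1}{23553} = \frac{911}{15} + \frac{37793}{23553} = \frac{7341226}{117765}$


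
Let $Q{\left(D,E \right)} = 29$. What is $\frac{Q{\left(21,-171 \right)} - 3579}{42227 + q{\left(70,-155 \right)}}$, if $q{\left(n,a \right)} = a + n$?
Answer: $- \frac{1775}{21071} \approx -0.084239$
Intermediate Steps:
$\frac{Q{\left(21,-171 \right)} - 3579}{42227 + q{\left(70,-155 \right)}} = \frac{29 - 3579}{42227 + \left(-155 + 70\right)} = - \frac{3550}{42227 - 85} = - \frac{3550}{42142} = \left(-3550\right) \frac{1}{42142} = - \frac{1775}{21071}$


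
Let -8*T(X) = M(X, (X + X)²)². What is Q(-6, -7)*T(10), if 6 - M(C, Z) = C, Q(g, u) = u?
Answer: 14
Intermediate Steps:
M(C, Z) = 6 - C
T(X) = -(6 - X)²/8
Q(-6, -7)*T(10) = -(-7)*(-6 + 10)²/8 = -(-7)*4²/8 = -(-7)*16/8 = -7*(-2) = 14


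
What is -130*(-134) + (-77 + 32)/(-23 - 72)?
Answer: 330989/19 ≈ 17420.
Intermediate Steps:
-130*(-134) + (-77 + 32)/(-23 - 72) = 17420 - 45/(-95) = 17420 - 45*(-1/95) = 17420 + 9/19 = 330989/19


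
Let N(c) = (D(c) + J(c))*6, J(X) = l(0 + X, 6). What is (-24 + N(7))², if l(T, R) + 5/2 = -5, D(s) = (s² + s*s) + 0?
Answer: 269361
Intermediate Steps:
D(s) = 2*s² (D(s) = (s² + s²) + 0 = 2*s² + 0 = 2*s²)
l(T, R) = -15/2 (l(T, R) = -5/2 - 5 = -15/2)
J(X) = -15/2
N(c) = -45 + 12*c² (N(c) = (2*c² - 15/2)*6 = (-15/2 + 2*c²)*6 = -45 + 12*c²)
(-24 + N(7))² = (-24 + (-45 + 12*7²))² = (-24 + (-45 + 12*49))² = (-24 + (-45 + 588))² = (-24 + 543)² = 519² = 269361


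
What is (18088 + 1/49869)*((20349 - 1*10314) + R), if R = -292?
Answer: 8788482898439/49869 ≈ 1.7623e+8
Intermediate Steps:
(18088 + 1/49869)*((20349 - 1*10314) + R) = (18088 + 1/49869)*((20349 - 1*10314) - 292) = (18088 + 1/49869)*((20349 - 10314) - 292) = 902030473*(10035 - 292)/49869 = (902030473/49869)*9743 = 8788482898439/49869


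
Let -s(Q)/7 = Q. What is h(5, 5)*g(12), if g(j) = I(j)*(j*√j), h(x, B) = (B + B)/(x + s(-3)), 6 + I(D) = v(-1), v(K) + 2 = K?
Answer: -1080*√3/13 ≈ -143.89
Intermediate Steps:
v(K) = -2 + K
s(Q) = -7*Q
I(D) = -9 (I(D) = -6 + (-2 - 1) = -6 - 3 = -9)
h(x, B) = 2*B/(21 + x) (h(x, B) = (B + B)/(x - 7*(-3)) = (2*B)/(x + 21) = (2*B)/(21 + x) = 2*B/(21 + x))
g(j) = -9*j^(3/2) (g(j) = -9*j*√j = -9*j^(3/2))
h(5, 5)*g(12) = (2*5/(21 + 5))*(-216*√3) = (2*5/26)*(-216*√3) = (2*5*(1/26))*(-216*√3) = 5*(-216*√3)/13 = -1080*√3/13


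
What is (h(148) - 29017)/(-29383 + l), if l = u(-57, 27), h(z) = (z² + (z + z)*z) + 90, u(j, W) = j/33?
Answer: -57805/46176 ≈ -1.2518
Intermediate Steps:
u(j, W) = j/33 (u(j, W) = j*(1/33) = j/33)
h(z) = 90 + 3*z² (h(z) = (z² + (2*z)*z) + 90 = (z² + 2*z²) + 90 = 3*z² + 90 = 90 + 3*z²)
l = -19/11 (l = (1/33)*(-57) = -19/11 ≈ -1.7273)
(h(148) - 29017)/(-29383 + l) = ((90 + 3*148²) - 29017)/(-29383 - 19/11) = ((90 + 3*21904) - 29017)/(-323232/11) = ((90 + 65712) - 29017)*(-11/323232) = (65802 - 29017)*(-11/323232) = 36785*(-11/323232) = -57805/46176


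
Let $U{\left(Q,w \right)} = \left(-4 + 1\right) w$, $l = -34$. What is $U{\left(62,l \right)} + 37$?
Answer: $139$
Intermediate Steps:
$U{\left(Q,w \right)} = - 3 w$
$U{\left(62,l \right)} + 37 = \left(-3\right) \left(-34\right) + 37 = 102 + 37 = 139$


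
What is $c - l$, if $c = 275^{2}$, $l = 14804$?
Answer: $60821$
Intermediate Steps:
$c = 75625$
$c - l = 75625 - 14804 = 60821$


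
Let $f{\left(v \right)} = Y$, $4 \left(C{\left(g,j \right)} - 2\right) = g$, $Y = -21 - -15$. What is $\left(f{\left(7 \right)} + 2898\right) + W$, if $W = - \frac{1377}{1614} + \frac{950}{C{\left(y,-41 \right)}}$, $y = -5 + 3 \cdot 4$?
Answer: $\frac{5075191}{1614} \approx 3144.5$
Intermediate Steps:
$Y = -6$ ($Y = -21 + 15 = -6$)
$y = 7$ ($y = -5 + 12 = 7$)
$C{\left(g,j \right)} = 2 + \frac{g}{4}$
$f{\left(v \right)} = -6$
$W = \frac{407503}{1614}$ ($W = - \frac{1377}{1614} + \frac{950}{2 + \frac{1}{4} \cdot 7} = \left(-1377\right) \frac{1}{1614} + \frac{950}{2 + \frac{7}{4}} = - \frac{459}{538} + \frac{950}{\frac{15}{4}} = - \frac{459}{538} + 950 \cdot \frac{4}{15} = - \frac{459}{538} + \frac{760}{3} = \frac{407503}{1614} \approx 252.48$)
$\left(f{\left(7 \right)} + 2898\right) + W = \left(-6 + 2898\right) + \frac{407503}{1614} = 2892 + \frac{407503}{1614} = \frac{5075191}{1614}$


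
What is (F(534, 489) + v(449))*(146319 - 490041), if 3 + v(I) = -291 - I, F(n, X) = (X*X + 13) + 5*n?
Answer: -82857969042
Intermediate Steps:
F(n, X) = 13 + X**2 + 5*n (F(n, X) = (X**2 + 13) + 5*n = (13 + X**2) + 5*n = 13 + X**2 + 5*n)
v(I) = -294 - I (v(I) = -3 + (-291 - I) = -294 - I)
(F(534, 489) + v(449))*(146319 - 490041) = ((13 + 489**2 + 5*534) + (-294 - 1*449))*(146319 - 490041) = ((13 + 239121 + 2670) + (-294 - 449))*(-343722) = (241804 - 743)*(-343722) = 241061*(-343722) = -82857969042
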